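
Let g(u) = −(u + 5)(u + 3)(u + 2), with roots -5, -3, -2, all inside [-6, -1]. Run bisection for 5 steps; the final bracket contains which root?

-5

g(-3.5) = -1.125 < 0, so the root lies in [-6, -3.5]
g(-4.75) = -1.203125 < 0, so the root lies in [-6, -4.75]
g(-5.375) = 3.005859 > 0, so the root lies in [-5.375, -4.75]
g(-5.0625) = 0.3948 > 0, so the root lies in [-5.0625, -4.75]
g(-4.90625) = -0.5194 < 0, so the root lies in [-5.0625, -4.90625]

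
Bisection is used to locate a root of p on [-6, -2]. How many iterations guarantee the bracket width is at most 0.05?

7

Width after n steps is 4/2^n. Need 2^n ≥ 4/0.05 = 80.
2^6 = 64 < 80 ≤ 2^7 = 128, so n = 7.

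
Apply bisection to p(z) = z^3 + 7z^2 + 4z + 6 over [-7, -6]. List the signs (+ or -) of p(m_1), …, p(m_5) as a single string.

m = -6.5, p(m) = 1.125 (+); new bracket [-7, -6.5]
m = -6.75, p(m) = -9.609375 (−); new bracket [-6.75, -6.5]
m = -6.625, p(m) = -4.041016 (−); new bracket [-6.625, -6.5]
m = -6.5625, p(m) = -1.4084 (−); new bracket [-6.5625, -6.5]
m = -6.53125, p(m) = -0.1294 (−); new bracket [-6.53125, -6.5]

+----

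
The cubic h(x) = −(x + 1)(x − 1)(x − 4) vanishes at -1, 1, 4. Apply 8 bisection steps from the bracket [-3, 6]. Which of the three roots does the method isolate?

m = 1.5, h(m) = 3.125 (+); new bracket [1.5, 6]
m = 3.75, h(m) = 3.265625 (+); new bracket [3.75, 6]
m = 4.875, h(m) = -19.919922 (−); new bracket [3.75, 4.875]
m = 4.3125, h(m) = -5.4993 (−); new bracket [3.75, 4.3125]
m = 4.03125, h(m) = -0.4766 (−); new bracket [3.75, 4.03125]
m = 3.890625, h(m) = 1.5462 (+); new bracket [3.890625, 4.03125]
m = 3.9609375, h(m) = 0.5738 (+); new bracket [3.9609375, 4.03125]
m = 3.99609375, h(m) = 0.0585 (+); new bracket [3.99609375, 4.03125]

4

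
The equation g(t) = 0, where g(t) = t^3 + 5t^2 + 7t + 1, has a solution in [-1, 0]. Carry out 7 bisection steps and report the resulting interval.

[-0.1640625, -0.15625]

g(-0.5) = -1.375 < 0, so the root lies in [-0.5, 0]
g(-0.25) = -0.453125 < 0, so the root lies in [-0.25, 0]
g(-0.125) = 0.201172 > 0, so the root lies in [-0.25, -0.125]
g(-0.1875) = -0.1433 < 0, so the root lies in [-0.1875, -0.125]
g(-0.15625) = 0.0245 > 0, so the root lies in [-0.1875, -0.15625]
g(-0.171875) = -0.0605 < 0, so the root lies in [-0.171875, -0.15625]
g(-0.1640625) = -0.0183 < 0, so the root lies in [-0.1640625, -0.15625]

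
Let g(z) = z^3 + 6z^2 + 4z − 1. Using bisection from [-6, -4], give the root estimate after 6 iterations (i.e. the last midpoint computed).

-5.21875

g(-5) = 4 > 0, so the root lies in [-6, -5]
g(-5.5) = -7.875 < 0, so the root lies in [-5.5, -5]
g(-5.25) = -1.328125 < 0, so the root lies in [-5.25, -5]
g(-5.125) = 1.4824 > 0, so the root lies in [-5.25, -5.125]
g(-5.1875) = 0.1145 > 0, so the root lies in [-5.25, -5.1875]
g(-5.21875) = -0.5974 < 0, so the root lies in [-5.21875, -5.1875]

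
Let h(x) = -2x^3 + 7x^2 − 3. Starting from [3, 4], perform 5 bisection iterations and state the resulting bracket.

[3.34375, 3.375]

midpoint 3.5: h = -3 < 0 → [3, 3.5]
midpoint 3.25: h = 2.28125 > 0 → [3.25, 3.5]
midpoint 3.375: h = -0.152344 < 0 → [3.25, 3.375]
midpoint 3.3125: h = 1.1147 > 0 → [3.3125, 3.375]
midpoint 3.34375: h = 0.494 > 0 → [3.34375, 3.375]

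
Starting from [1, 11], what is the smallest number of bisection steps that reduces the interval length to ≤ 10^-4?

Width after n steps is 10/2^n. Need 2^n ≥ 10/10^-4 = 100000.
2^16 = 65536 < 100000 ≤ 2^17 = 131072, so n = 17.

17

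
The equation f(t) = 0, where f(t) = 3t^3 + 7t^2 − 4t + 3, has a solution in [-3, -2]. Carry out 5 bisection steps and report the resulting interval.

[-2.9375, -2.90625]

midpoint -2.5: f = 9.875 > 0 → [-3, -2.5]
midpoint -2.75: f = 4.546875 > 0 → [-3, -2.75]
midpoint -2.875: f = 1.068359 > 0 → [-3, -2.875]
midpoint -2.9375: f = -0.8899 < 0 → [-2.9375, -2.875]
midpoint -2.90625: f = 0.1079 > 0 → [-2.9375, -2.90625]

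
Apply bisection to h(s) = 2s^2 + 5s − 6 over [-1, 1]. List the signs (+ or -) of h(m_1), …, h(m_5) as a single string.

s = 0 gives h = -6, negative; keep [0, 1]
s = 0.5 gives h = -3, negative; keep [0.5, 1]
s = 0.75 gives h = -1.125, negative; keep [0.75, 1]
s = 0.875 gives h = -0.0938, negative; keep [0.875, 1]
s = 0.9375 gives h = 0.4453, positive; keep [0.875, 0.9375]

----+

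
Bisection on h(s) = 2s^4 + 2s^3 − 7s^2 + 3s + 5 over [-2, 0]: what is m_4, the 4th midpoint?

s = -1 gives h = -5, negative; keep [-1, 0]
s = -0.5 gives h = 1.625, positive; keep [-1, -0.5]
s = -0.75 gives h = -1.398438, negative; keep [-0.75, -0.5]
s = -0.625 gives h = 0.2075, positive; keep [-0.75, -0.625]

-0.625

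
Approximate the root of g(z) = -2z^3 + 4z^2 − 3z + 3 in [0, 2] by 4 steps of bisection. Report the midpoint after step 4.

1.625

midpoint 1: g = 2 > 0 → [1, 2]
midpoint 1.5: g = 0.75 > 0 → [1.5, 2]
midpoint 1.75: g = -0.71875 < 0 → [1.5, 1.75]
midpoint 1.625: g = 0.1055 > 0 → [1.625, 1.75]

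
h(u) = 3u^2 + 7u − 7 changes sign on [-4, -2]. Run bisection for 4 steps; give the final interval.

h(-3) = -1 < 0, so the root lies in [-4, -3]
h(-3.5) = 5.25 > 0, so the root lies in [-3.5, -3]
h(-3.25) = 1.9375 > 0, so the root lies in [-3.25, -3]
h(-3.125) = 0.4219 > 0, so the root lies in [-3.125, -3]

[-3.125, -3]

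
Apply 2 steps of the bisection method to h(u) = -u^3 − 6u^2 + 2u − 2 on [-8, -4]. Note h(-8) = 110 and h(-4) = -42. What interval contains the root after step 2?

h(-6) = -14 < 0, so the root lies in [-8, -6]
h(-7) = 33 > 0, so the root lies in [-7, -6]

[-7, -6]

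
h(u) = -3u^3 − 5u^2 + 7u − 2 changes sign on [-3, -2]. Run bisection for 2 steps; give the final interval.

[-2.75, -2.5]

u = -2.5 gives h = -3.875, negative; keep [-3, -2.5]
u = -2.75 gives h = 3.328125, positive; keep [-2.75, -2.5]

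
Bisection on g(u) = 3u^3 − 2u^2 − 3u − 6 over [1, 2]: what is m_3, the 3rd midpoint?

1.875

m = 1.5, g(m) = -4.875 (−); new bracket [1.5, 2]
m = 1.75, g(m) = -1.296875 (−); new bracket [1.75, 2]
m = 1.875, g(m) = 1.119141 (+); new bracket [1.75, 1.875]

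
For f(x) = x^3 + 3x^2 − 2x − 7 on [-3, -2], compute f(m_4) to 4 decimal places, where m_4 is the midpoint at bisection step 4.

0.1082

midpoint -2.5: f = 1.125 > 0 → [-3, -2.5]
midpoint -2.75: f = 0.390625 > 0 → [-3, -2.75]
midpoint -2.875: f = -0.216797 < 0 → [-2.875, -2.75]
midpoint -2.8125: f = 0.1082 > 0 → [-2.875, -2.8125]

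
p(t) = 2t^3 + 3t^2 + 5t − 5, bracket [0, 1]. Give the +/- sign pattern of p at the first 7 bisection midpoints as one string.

-+-++-+

m = 0.5, p(m) = -1.5 (−); new bracket [0.5, 1]
m = 0.75, p(m) = 1.28125 (+); new bracket [0.5, 0.75]
m = 0.625, p(m) = -0.214844 (−); new bracket [0.625, 0.75]
m = 0.6875, p(m) = 0.5054 (+); new bracket [0.625, 0.6875]
m = 0.65625, p(m) = 0.1385 (+); new bracket [0.625, 0.65625]
m = 0.640625, p(m) = -0.0398 (−); new bracket [0.640625, 0.65625]
m = 0.6484375, p(m) = 0.0489 (+); new bracket [0.640625, 0.6484375]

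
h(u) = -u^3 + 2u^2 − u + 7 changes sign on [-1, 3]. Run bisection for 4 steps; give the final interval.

midpoint 1: h = 7 > 0 → [1, 3]
midpoint 2: h = 5 > 0 → [2, 3]
midpoint 2.5: h = 1.375 > 0 → [2.5, 3]
midpoint 2.75: h = -1.4219 < 0 → [2.5, 2.75]

[2.5, 2.75]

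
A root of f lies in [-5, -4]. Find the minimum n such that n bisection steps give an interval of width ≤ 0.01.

7

Width after n steps is 1/2^n. Need 2^n ≥ 1/0.01 = 100.
2^6 = 64 < 100 ≤ 2^7 = 128, so n = 7.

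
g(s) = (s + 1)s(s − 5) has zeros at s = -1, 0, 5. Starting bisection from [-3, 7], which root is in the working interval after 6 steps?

5

s = 2 gives g = -18, negative; keep [2, 7]
s = 4.5 gives g = -12.375, negative; keep [4.5, 7]
s = 5.75 gives g = 29.109375, positive; keep [4.5, 5.75]
s = 5.125 gives g = 3.9238, positive; keep [4.5, 5.125]
s = 4.8125 gives g = -5.2449, negative; keep [4.8125, 5.125]
s = 4.96875 gives g = -0.9268, negative; keep [4.96875, 5.125]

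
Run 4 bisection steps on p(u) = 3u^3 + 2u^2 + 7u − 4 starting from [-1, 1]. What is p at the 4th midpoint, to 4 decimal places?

m = 0, p(m) = -4 (−); new bracket [0, 1]
m = 0.5, p(m) = 0.375 (+); new bracket [0, 0.5]
m = 0.25, p(m) = -2.078125 (−); new bracket [0.25, 0.5]
m = 0.375, p(m) = -0.9355 (−); new bracket [0.375, 0.5]

-0.9355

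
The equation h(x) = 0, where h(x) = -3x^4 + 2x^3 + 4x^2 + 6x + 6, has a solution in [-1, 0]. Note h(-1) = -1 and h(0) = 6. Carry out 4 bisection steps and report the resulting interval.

[-0.9375, -0.875]

h(-0.5) = 3.5625 > 0, so the root lies in [-1, -0.5]
h(-0.75) = 1.957031 > 0, so the root lies in [-1, -0.75]
h(-0.875) = 0.714111 > 0, so the root lies in [-1, -0.875]
h(-0.9375) = -0.0748 < 0, so the root lies in [-0.9375, -0.875]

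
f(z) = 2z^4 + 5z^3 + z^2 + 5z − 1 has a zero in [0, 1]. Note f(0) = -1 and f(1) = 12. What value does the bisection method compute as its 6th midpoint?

0.171875

m = 0.5, f(m) = 2.5 (+); new bracket [0, 0.5]
m = 0.25, f(m) = 0.398438 (+); new bracket [0, 0.25]
m = 0.125, f(m) = -0.349121 (−); new bracket [0.125, 0.25]
m = 0.1875, f(m) = 0.0081 (+); new bracket [0.125, 0.1875]
m = 0.15625, f(m) = -0.1741 (−); new bracket [0.15625, 0.1875]
m = 0.171875, f(m) = -0.084 (−); new bracket [0.171875, 0.1875]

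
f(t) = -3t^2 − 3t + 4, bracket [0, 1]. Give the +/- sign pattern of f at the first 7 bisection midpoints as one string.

++----+

t = 0.5 gives f = 1.75, positive; keep [0.5, 1]
t = 0.75 gives f = 0.0625, positive; keep [0.75, 1]
t = 0.875 gives f = -0.921875, negative; keep [0.75, 0.875]
t = 0.8125 gives f = -0.418, negative; keep [0.75, 0.8125]
t = 0.78125 gives f = -0.1748, negative; keep [0.75, 0.78125]
t = 0.765625 gives f = -0.0554, negative; keep [0.75, 0.765625]
t = 0.7578125 gives f = 0.0037, positive; keep [0.7578125, 0.765625]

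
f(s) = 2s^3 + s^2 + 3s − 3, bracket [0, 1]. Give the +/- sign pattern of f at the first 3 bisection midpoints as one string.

s = 0.5 gives f = -1, negative; keep [0.5, 1]
s = 0.75 gives f = 0.65625, positive; keep [0.5, 0.75]
s = 0.625 gives f = -0.246094, negative; keep [0.625, 0.75]

-+-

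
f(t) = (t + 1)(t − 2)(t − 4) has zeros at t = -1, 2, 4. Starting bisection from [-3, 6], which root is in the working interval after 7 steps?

-1

t = 1.5 gives f = 3.125, positive; keep [-3, 1.5]
t = -0.75 gives f = 3.265625, positive; keep [-3, -0.75]
t = -1.875 gives f = -19.919922, negative; keep [-1.875, -0.75]
t = -1.3125 gives f = -5.4993, negative; keep [-1.3125, -0.75]
t = -1.03125 gives f = -0.4766, negative; keep [-1.03125, -0.75]
t = -0.890625 gives f = 1.5462, positive; keep [-1.03125, -0.890625]
t = -0.9609375 gives f = 0.5738, positive; keep [-1.03125, -0.9609375]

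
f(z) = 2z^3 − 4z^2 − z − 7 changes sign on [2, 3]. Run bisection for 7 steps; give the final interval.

[2.671875, 2.6796875]

m = 2.5, f(m) = -3.25 (−); new bracket [2.5, 3]
m = 2.75, f(m) = 1.59375 (+); new bracket [2.5, 2.75]
m = 2.625, f(m) = -1.011719 (−); new bracket [2.625, 2.75]
m = 2.6875, f(m) = 0.2437 (+); new bracket [2.625, 2.6875]
m = 2.65625, f(m) = -0.3957 (−); new bracket [2.65625, 2.6875]
m = 2.671875, f(m) = -0.079 (−); new bracket [2.671875, 2.6875]
m = 2.6796875, f(m) = 0.0816 (+); new bracket [2.671875, 2.6796875]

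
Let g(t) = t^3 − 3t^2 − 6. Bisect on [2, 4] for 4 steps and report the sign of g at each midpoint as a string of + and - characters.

t = 3 gives g = -6, negative; keep [3, 4]
t = 3.5 gives g = 0.125, positive; keep [3, 3.5]
t = 3.25 gives g = -3.359375, negative; keep [3.25, 3.5]
t = 3.375 gives g = -1.7285, negative; keep [3.375, 3.5]

-+--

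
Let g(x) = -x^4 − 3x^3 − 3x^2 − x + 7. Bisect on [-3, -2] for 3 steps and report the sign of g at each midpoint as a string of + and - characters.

midpoint -2.5: g = -1.4375 < 0 → [-2.5, -2]
midpoint -2.25: g = 2.605469 > 0 → [-2.5, -2.25]
midpoint -2.375: g = 0.825928 > 0 → [-2.5, -2.375]

-++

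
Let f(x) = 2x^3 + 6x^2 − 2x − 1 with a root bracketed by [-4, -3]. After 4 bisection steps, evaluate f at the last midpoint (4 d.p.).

midpoint -3.5: f = -6.25 < 0 → [-3.5, -3]
midpoint -3.25: f = 0.21875 > 0 → [-3.5, -3.25]
midpoint -3.375: f = -2.792969 < 0 → [-3.375, -3.25]
midpoint -3.3125: f = -1.2329 < 0 → [-3.3125, -3.25]

-1.2329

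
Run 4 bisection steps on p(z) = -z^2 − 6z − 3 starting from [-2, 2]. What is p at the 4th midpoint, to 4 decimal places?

m = 0, p(m) = -3 (−); new bracket [-2, 0]
m = -1, p(m) = 2 (+); new bracket [-1, 0]
m = -0.5, p(m) = -0.25 (−); new bracket [-1, -0.5]
m = -0.75, p(m) = 0.9375 (+); new bracket [-0.75, -0.5]

0.9375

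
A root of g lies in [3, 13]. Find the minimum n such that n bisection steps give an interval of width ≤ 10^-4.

Width after n steps is 10/2^n. Need 2^n ≥ 10/10^-4 = 100000.
2^16 = 65536 < 100000 ≤ 2^17 = 131072, so n = 17.

17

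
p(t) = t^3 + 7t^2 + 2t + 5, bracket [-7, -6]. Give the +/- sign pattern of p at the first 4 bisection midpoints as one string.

++-+

midpoint -6.5: p = 13.125 > 0 → [-7, -6.5]
midpoint -6.75: p = 2.890625 > 0 → [-7, -6.75]
midpoint -6.875: p = -2.841797 < 0 → [-6.875, -6.75]
midpoint -6.8125: p = 0.0769 > 0 → [-6.875, -6.8125]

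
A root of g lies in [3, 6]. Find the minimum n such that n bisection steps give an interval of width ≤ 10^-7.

Width after n steps is 3/2^n. Need 2^n ≥ 3/10^-7 = 30000000.
2^24 = 16777216 < 30000000 ≤ 2^25 = 33554432, so n = 25.

25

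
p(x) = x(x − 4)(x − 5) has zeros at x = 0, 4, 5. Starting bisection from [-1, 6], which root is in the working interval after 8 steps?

0

midpoint 2.5: p = 9.375 > 0 → [-1, 2.5]
midpoint 0.75: p = 10.359375 > 0 → [-1, 0.75]
midpoint -0.125: p = -2.642578 < 0 → [-0.125, 0.75]
midpoint 0.3125: p = 5.4016 > 0 → [-0.125, 0.3125]
midpoint 0.09375: p = 1.7967 > 0 → [-0.125, 0.09375]
midpoint -0.015625: p = -0.3147 < 0 → [-0.015625, 0.09375]
midpoint 0.0390625: p = 0.7676 > 0 → [-0.015625, 0.0390625]
midpoint 0.01171875: p = 0.2331 > 0 → [-0.015625, 0.01171875]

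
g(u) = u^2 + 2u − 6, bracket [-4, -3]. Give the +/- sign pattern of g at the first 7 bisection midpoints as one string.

g(-3.5) = -0.75 < 0, so the root lies in [-4, -3.5]
g(-3.75) = 0.5625 > 0, so the root lies in [-3.75, -3.5]
g(-3.625) = -0.109375 < 0, so the root lies in [-3.75, -3.625]
g(-3.6875) = 0.2227 > 0, so the root lies in [-3.6875, -3.625]
g(-3.65625) = 0.0557 > 0, so the root lies in [-3.65625, -3.625]
g(-3.640625) = -0.0271 < 0, so the root lies in [-3.65625, -3.640625]
g(-3.6484375) = 0.0142 > 0, so the root lies in [-3.6484375, -3.640625]

-+-++-+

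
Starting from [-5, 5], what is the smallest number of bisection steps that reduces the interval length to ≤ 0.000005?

21

Width after n steps is 10/2^n. Need 2^n ≥ 10/0.000005 = 2000000.
2^20 = 1048576 < 2000000 ≤ 2^21 = 2097152, so n = 21.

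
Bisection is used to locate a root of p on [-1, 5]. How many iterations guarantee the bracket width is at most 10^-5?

20

Width after n steps is 6/2^n. Need 2^n ≥ 6/10^-5 = 600000.
2^19 = 524288 < 600000 ≤ 2^20 = 1048576, so n = 20.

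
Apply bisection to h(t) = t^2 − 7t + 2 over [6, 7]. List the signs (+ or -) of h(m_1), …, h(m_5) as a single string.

midpoint 6.5: h = -1.25 < 0 → [6.5, 7]
midpoint 6.75: h = 0.3125 > 0 → [6.5, 6.75]
midpoint 6.625: h = -0.484375 < 0 → [6.625, 6.75]
midpoint 6.6875: h = -0.0898 < 0 → [6.6875, 6.75]
midpoint 6.71875: h = 0.1104 > 0 → [6.6875, 6.71875]

-+--+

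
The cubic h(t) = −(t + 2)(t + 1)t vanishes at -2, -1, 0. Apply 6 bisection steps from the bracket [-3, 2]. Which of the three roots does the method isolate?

0

m = -0.5, h(m) = 0.375 (+); new bracket [-0.5, 2]
m = 0.75, h(m) = -3.609375 (−); new bracket [-0.5, 0.75]
m = 0.125, h(m) = -0.298828 (−); new bracket [-0.5, 0.125]
m = -0.1875, h(m) = 0.2761 (+); new bracket [-0.1875, 0.125]
m = -0.03125, h(m) = 0.0596 (+); new bracket [-0.03125, 0.125]
m = 0.046875, h(m) = -0.1004 (−); new bracket [-0.03125, 0.046875]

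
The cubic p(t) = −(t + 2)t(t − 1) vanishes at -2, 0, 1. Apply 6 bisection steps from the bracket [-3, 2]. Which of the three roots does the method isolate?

p(-0.5) = -1.125 < 0, so the root lies in [-3, -0.5]
p(-1.75) = -1.203125 < 0, so the root lies in [-3, -1.75]
p(-2.375) = 3.005859 > 0, so the root lies in [-2.375, -1.75]
p(-2.0625) = 0.3948 > 0, so the root lies in [-2.0625, -1.75]
p(-1.90625) = -0.5194 < 0, so the root lies in [-2.0625, -1.90625]
p(-1.984375) = -0.0925 < 0, so the root lies in [-2.0625, -1.984375]

-2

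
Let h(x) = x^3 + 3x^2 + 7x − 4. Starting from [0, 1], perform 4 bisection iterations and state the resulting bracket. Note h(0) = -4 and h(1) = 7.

m = 0.5, h(m) = 0.375 (+); new bracket [0, 0.5]
m = 0.25, h(m) = -2.046875 (−); new bracket [0.25, 0.5]
m = 0.375, h(m) = -0.900391 (−); new bracket [0.375, 0.5]
m = 0.4375, h(m) = -0.2795 (−); new bracket [0.4375, 0.5]

[0.4375, 0.5]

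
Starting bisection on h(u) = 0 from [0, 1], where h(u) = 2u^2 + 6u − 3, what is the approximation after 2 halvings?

h(0.5) = 0.5 > 0, so the root lies in [0, 0.5]
h(0.25) = -1.375 < 0, so the root lies in [0.25, 0.5]

0.25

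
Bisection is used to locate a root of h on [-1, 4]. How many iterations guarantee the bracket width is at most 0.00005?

Width after n steps is 5/2^n. Need 2^n ≥ 5/0.00005 = 100000.
2^16 = 65536 < 100000 ≤ 2^17 = 131072, so n = 17.

17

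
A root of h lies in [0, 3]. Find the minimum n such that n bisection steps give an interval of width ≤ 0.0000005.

23

Width after n steps is 3/2^n. Need 2^n ≥ 3/0.0000005 = 6000000.
2^22 = 4194304 < 6000000 ≤ 2^23 = 8388608, so n = 23.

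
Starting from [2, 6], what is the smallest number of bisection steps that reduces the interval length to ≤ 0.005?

Width after n steps is 4/2^n. Need 2^n ≥ 4/0.005 = 800.
2^9 = 512 < 800 ≤ 2^10 = 1024, so n = 10.

10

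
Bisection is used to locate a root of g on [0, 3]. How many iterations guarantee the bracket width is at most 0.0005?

13

Width after n steps is 3/2^n. Need 2^n ≥ 3/0.0005 = 6000.
2^12 = 4096 < 6000 ≤ 2^13 = 8192, so n = 13.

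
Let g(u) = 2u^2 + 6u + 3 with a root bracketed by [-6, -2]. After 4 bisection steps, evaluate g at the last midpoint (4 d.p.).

g(-4) = 11 > 0, so the root lies in [-4, -2]
g(-3) = 3 > 0, so the root lies in [-3, -2]
g(-2.5) = 0.5 > 0, so the root lies in [-2.5, -2]
g(-2.25) = -0.375 < 0, so the root lies in [-2.5, -2.25]

-0.3750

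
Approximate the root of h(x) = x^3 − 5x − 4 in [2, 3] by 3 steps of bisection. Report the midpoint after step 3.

2.625

h(2.5) = -0.875 < 0, so the root lies in [2.5, 3]
h(2.75) = 3.046875 > 0, so the root lies in [2.5, 2.75]
h(2.625) = 0.962891 > 0, so the root lies in [2.5, 2.625]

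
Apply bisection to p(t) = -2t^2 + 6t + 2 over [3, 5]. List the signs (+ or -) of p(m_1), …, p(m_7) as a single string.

t = 4 gives p = -6, negative; keep [3, 4]
t = 3.5 gives p = -1.5, negative; keep [3, 3.5]
t = 3.25 gives p = 0.375, positive; keep [3.25, 3.5]
t = 3.375 gives p = -0.5312, negative; keep [3.25, 3.375]
t = 3.3125 gives p = -0.0703, negative; keep [3.25, 3.3125]
t = 3.28125 gives p = 0.1543, positive; keep [3.28125, 3.3125]
t = 3.296875 gives p = 0.0425, positive; keep [3.296875, 3.3125]

--+--++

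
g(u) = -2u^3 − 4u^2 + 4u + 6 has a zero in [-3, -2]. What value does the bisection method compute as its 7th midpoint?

g(-2.5) = 2.25 > 0, so the root lies in [-2.5, -2]
g(-2.25) = -0.46875 < 0, so the root lies in [-2.5, -2.25]
g(-2.375) = 0.730469 > 0, so the root lies in [-2.375, -2.25]
g(-2.3125) = 0.0923 > 0, so the root lies in [-2.3125, -2.25]
g(-2.28125) = -0.1977 < 0, so the root lies in [-2.3125, -2.28125]
g(-2.296875) = -0.0551 < 0, so the root lies in [-2.3125, -2.296875]
g(-2.3046875) = 0.018 > 0, so the root lies in [-2.3046875, -2.296875]

-2.3046875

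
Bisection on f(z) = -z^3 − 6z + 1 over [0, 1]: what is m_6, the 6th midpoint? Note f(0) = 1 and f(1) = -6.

0.171875

midpoint 0.5: f = -2.125 < 0 → [0, 0.5]
midpoint 0.25: f = -0.515625 < 0 → [0, 0.25]
midpoint 0.125: f = 0.248047 > 0 → [0.125, 0.25]
midpoint 0.1875: f = -0.1316 < 0 → [0.125, 0.1875]
midpoint 0.15625: f = 0.0587 > 0 → [0.15625, 0.1875]
midpoint 0.171875: f = -0.0363 < 0 → [0.15625, 0.171875]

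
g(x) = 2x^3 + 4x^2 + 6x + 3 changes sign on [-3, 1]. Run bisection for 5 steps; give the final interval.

m = -1, g(m) = -1 (−); new bracket [-1, 1]
m = 0, g(m) = 3 (+); new bracket [-1, 0]
m = -0.5, g(m) = 0.75 (+); new bracket [-1, -0.5]
m = -0.75, g(m) = -0.0938 (−); new bracket [-0.75, -0.5]
m = -0.625, g(m) = 0.3242 (+); new bracket [-0.75, -0.625]

[-0.75, -0.625]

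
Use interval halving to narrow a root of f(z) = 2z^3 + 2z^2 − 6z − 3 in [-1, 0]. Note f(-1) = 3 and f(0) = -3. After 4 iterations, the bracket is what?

[-0.5, -0.4375]

z = -0.5 gives f = 0.25, positive; keep [-0.5, 0]
z = -0.25 gives f = -1.40625, negative; keep [-0.5, -0.25]
z = -0.375 gives f = -0.574219, negative; keep [-0.5, -0.375]
z = -0.4375 gives f = -0.1597, negative; keep [-0.5, -0.4375]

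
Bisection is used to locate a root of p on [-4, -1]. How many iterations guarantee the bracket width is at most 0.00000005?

Width after n steps is 3/2^n. Need 2^n ≥ 3/0.00000005 = 60000000.
2^25 = 33554432 < 60000000 ≤ 2^26 = 67108864, so n = 26.

26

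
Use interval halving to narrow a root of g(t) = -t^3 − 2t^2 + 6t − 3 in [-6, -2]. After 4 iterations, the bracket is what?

[-4, -3.75]

g(-4) = 5 > 0, so the root lies in [-4, -2]
g(-3) = -12 < 0, so the root lies in [-4, -3]
g(-3.5) = -5.625 < 0, so the root lies in [-4, -3.5]
g(-3.75) = -0.8906 < 0, so the root lies in [-4, -3.75]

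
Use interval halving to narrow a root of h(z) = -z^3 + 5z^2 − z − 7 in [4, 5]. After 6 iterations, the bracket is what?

h(4.5) = -1.375 < 0, so the root lies in [4, 4.5]
h(4.25) = 2.296875 > 0, so the root lies in [4.25, 4.5]
h(4.375) = 0.587891 > 0, so the root lies in [4.375, 4.5]
h(4.4375) = -0.3611 < 0, so the root lies in [4.375, 4.4375]
h(4.40625) = 0.1214 > 0, so the root lies in [4.40625, 4.4375]
h(4.421875) = -0.1178 < 0, so the root lies in [4.40625, 4.421875]

[4.40625, 4.421875]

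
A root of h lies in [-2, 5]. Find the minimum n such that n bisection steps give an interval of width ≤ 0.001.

Width after n steps is 7/2^n. Need 2^n ≥ 7/0.001 = 7000.
2^12 = 4096 < 7000 ≤ 2^13 = 8192, so n = 13.

13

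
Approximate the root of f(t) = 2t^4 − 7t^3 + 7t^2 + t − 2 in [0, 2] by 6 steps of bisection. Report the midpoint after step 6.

t = 1 gives f = 1, positive; keep [0, 1]
t = 0.5 gives f = -0.5, negative; keep [0.5, 1]
t = 0.75 gives f = 0.367188, positive; keep [0.5, 0.75]
t = 0.625 gives f = -0.0444, negative; keep [0.625, 0.75]
t = 0.6875 gives f = 0.1682, positive; keep [0.625, 0.6875]
t = 0.65625 gives f = 0.0635, positive; keep [0.625, 0.65625]

0.65625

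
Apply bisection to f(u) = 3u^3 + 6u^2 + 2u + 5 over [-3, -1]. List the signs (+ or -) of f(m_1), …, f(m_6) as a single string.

midpoint -2: f = 1 > 0 → [-3, -2]
midpoint -2.5: f = -9.375 < 0 → [-2.5, -2]
midpoint -2.25: f = -3.296875 < 0 → [-2.25, -2]
midpoint -2.125: f = -0.9434 < 0 → [-2.125, -2]
midpoint -2.0625: f = 0.0774 > 0 → [-2.125, -2.0625]
midpoint -2.09375: f = -0.4204 < 0 → [-2.09375, -2.0625]

+---+-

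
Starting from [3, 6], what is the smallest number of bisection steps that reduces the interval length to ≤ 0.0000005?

23

Width after n steps is 3/2^n. Need 2^n ≥ 3/0.0000005 = 6000000.
2^22 = 4194304 < 6000000 ≤ 2^23 = 8388608, so n = 23.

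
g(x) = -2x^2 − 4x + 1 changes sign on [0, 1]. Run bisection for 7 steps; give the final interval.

x = 0.5 gives g = -1.5, negative; keep [0, 0.5]
x = 0.25 gives g = -0.125, negative; keep [0, 0.25]
x = 0.125 gives g = 0.46875, positive; keep [0.125, 0.25]
x = 0.1875 gives g = 0.1797, positive; keep [0.1875, 0.25]
x = 0.21875 gives g = 0.0293, positive; keep [0.21875, 0.25]
x = 0.234375 gives g = -0.0474, negative; keep [0.21875, 0.234375]
x = 0.2265625 gives g = -0.0089, negative; keep [0.21875, 0.2265625]

[0.21875, 0.2265625]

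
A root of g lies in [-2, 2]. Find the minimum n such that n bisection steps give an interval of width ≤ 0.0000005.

23

Width after n steps is 4/2^n. Need 2^n ≥ 4/0.0000005 = 8000000.
2^22 = 4194304 < 8000000 ≤ 2^23 = 8388608, so n = 23.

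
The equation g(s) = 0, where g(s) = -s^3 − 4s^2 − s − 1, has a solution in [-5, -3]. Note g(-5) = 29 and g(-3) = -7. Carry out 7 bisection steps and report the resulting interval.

[-3.8125, -3.796875]

s = -4 gives g = 3, positive; keep [-4, -3]
s = -3.5 gives g = -3.625, negative; keep [-4, -3.5]
s = -3.75 gives g = -0.765625, negative; keep [-4, -3.75]
s = -3.875 gives g = 0.998, positive; keep [-3.875, -3.75]
s = -3.8125 gives g = 0.0872, positive; keep [-3.8125, -3.75]
s = -3.78125 gives g = -0.3464, negative; keep [-3.8125, -3.78125]
s = -3.796875 gives g = -0.1314, negative; keep [-3.8125, -3.796875]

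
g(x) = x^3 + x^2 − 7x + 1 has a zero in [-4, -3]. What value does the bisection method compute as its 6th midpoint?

-3.234375

x = -3.5 gives g = -5.125, negative; keep [-3.5, -3]
x = -3.25 gives g = -0.015625, negative; keep [-3.25, -3]
x = -3.125 gives g = 2.123047, positive; keep [-3.25, -3.125]
x = -3.1875 gives g = 1.0872, positive; keep [-3.25, -3.1875]
x = -3.21875 gives g = 0.5442, positive; keep [-3.25, -3.21875]
x = -3.234375 gives g = 0.2664, positive; keep [-3.25, -3.234375]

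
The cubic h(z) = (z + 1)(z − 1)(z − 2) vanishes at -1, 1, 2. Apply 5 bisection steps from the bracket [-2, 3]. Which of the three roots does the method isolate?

-1

h(0.5) = 1.125 > 0, so the root lies in [-2, 0.5]
h(-0.75) = 1.203125 > 0, so the root lies in [-2, -0.75]
h(-1.375) = -3.005859 < 0, so the root lies in [-1.375, -0.75]
h(-1.0625) = -0.3948 < 0, so the root lies in [-1.0625, -0.75]
h(-0.90625) = 0.5194 > 0, so the root lies in [-1.0625, -0.90625]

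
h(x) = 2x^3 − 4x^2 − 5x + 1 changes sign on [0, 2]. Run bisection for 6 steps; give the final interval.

midpoint 1: h = -6 < 0 → [0, 1]
midpoint 0.5: h = -2.25 < 0 → [0, 0.5]
midpoint 0.25: h = -0.46875 < 0 → [0, 0.25]
midpoint 0.125: h = 0.3164 > 0 → [0.125, 0.25]
midpoint 0.1875: h = -0.0649 < 0 → [0.125, 0.1875]
midpoint 0.15625: h = 0.1287 > 0 → [0.15625, 0.1875]

[0.15625, 0.1875]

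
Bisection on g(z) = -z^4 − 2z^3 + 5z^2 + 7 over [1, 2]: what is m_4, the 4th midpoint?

1.8125

z = 1.5 gives g = 6.4375, positive; keep [1.5, 2]
z = 1.75 gives g = 2.214844, positive; keep [1.75, 2]
z = 1.875 gives g = -0.965088, negative; keep [1.75, 1.875]
z = 1.8125 gives g = 0.7248, positive; keep [1.8125, 1.875]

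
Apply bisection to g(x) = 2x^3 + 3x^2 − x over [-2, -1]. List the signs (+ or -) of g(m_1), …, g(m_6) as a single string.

++---+

m = -1.5, g(m) = 1.5 (+); new bracket [-2, -1.5]
m = -1.75, g(m) = 0.21875 (+); new bracket [-2, -1.75]
m = -1.875, g(m) = -0.761719 (−); new bracket [-1.875, -1.75]
m = -1.8125, g(m) = -0.2407 (−); new bracket [-1.8125, -1.75]
m = -1.78125, g(m) = -0.0035 (−); new bracket [-1.78125, -1.75]
m = -1.765625, g(m) = 0.1095 (+); new bracket [-1.78125, -1.765625]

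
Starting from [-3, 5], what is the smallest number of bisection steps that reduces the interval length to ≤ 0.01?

10

Width after n steps is 8/2^n. Need 2^n ≥ 8/0.01 = 800.
2^9 = 512 < 800 ≤ 2^10 = 1024, so n = 10.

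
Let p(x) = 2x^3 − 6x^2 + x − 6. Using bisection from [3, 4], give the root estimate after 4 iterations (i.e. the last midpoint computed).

3.1875

x = 3.5 gives p = 9.75, positive; keep [3, 3.5]
x = 3.25 gives p = 2.53125, positive; keep [3, 3.25]
x = 3.125 gives p = -0.433594, negative; keep [3.125, 3.25]
x = 3.1875 gives p = 0.9976, positive; keep [3.125, 3.1875]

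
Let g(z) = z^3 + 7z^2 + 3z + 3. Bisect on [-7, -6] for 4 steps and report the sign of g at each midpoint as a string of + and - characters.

m = -6.5, g(m) = 4.625 (+); new bracket [-7, -6.5]
m = -6.75, g(m) = -5.859375 (−); new bracket [-6.75, -6.5]
m = -6.625, g(m) = -0.416016 (−); new bracket [-6.625, -6.5]
m = -6.5625, g(m) = 2.1541 (+); new bracket [-6.625, -6.5625]

+--+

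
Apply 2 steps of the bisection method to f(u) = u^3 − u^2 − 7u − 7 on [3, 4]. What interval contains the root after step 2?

u = 3.5 gives f = -0.875, negative; keep [3.5, 4]
u = 3.75 gives f = 5.421875, positive; keep [3.5, 3.75]

[3.5, 3.75]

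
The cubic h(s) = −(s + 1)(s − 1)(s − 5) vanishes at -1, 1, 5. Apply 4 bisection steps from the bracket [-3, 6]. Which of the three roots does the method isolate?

m = 1.5, h(m) = 4.375 (+); new bracket [1.5, 6]
m = 3.75, h(m) = 16.328125 (+); new bracket [3.75, 6]
m = 4.875, h(m) = 2.845703 (+); new bracket [4.875, 6]
m = 5.4375, h(m) = -12.4978 (−); new bracket [4.875, 5.4375]

5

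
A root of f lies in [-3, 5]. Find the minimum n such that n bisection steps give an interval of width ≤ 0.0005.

Width after n steps is 8/2^n. Need 2^n ≥ 8/0.0005 = 16000.
2^13 = 8192 < 16000 ≤ 2^14 = 16384, so n = 14.

14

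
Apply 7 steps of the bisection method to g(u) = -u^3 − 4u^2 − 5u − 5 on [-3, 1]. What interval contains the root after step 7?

[-2.875, -2.84375]

midpoint -1: g = -3 < 0 → [-3, -1]
midpoint -2: g = -3 < 0 → [-3, -2]
midpoint -2.5: g = -1.875 < 0 → [-3, -2.5]
midpoint -2.75: g = -0.7031 < 0 → [-3, -2.75]
midpoint -2.875: g = 0.0762 > 0 → [-2.875, -2.75]
midpoint -2.8125: g = -0.3308 < 0 → [-2.875, -2.8125]
midpoint -2.84375: g = -0.1317 < 0 → [-2.875, -2.84375]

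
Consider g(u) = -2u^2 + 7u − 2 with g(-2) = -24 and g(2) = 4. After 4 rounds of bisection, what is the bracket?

m = 0, g(m) = -2 (−); new bracket [0, 2]
m = 1, g(m) = 3 (+); new bracket [0, 1]
m = 0.5, g(m) = 1 (+); new bracket [0, 0.5]
m = 0.25, g(m) = -0.375 (−); new bracket [0.25, 0.5]

[0.25, 0.5]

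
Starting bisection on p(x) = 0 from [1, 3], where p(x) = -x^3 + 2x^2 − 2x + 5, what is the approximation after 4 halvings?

2.125

midpoint 2: p = 1 > 0 → [2, 3]
midpoint 2.5: p = -3.125 < 0 → [2, 2.5]
midpoint 2.25: p = -0.765625 < 0 → [2, 2.25]
midpoint 2.125: p = 0.1855 > 0 → [2.125, 2.25]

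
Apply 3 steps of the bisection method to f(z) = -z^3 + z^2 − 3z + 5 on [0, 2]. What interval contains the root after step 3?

m = 1, f(m) = 2 (+); new bracket [1, 2]
m = 1.5, f(m) = -0.625 (−); new bracket [1, 1.5]
m = 1.25, f(m) = 0.859375 (+); new bracket [1.25, 1.5]

[1.25, 1.5]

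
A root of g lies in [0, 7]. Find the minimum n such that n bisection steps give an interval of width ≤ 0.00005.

Width after n steps is 7/2^n. Need 2^n ≥ 7/0.00005 = 140000.
2^17 = 131072 < 140000 ≤ 2^18 = 262144, so n = 18.

18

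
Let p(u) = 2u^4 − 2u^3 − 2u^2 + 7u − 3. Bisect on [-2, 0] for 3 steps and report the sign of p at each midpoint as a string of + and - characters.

--+

m = -1, p(m) = -8 (−); new bracket [-2, -1]
m = -1.5, p(m) = -1.125 (−); new bracket [-2, -1.5]
m = -1.75, p(m) = 8.101562 (+); new bracket [-1.75, -1.5]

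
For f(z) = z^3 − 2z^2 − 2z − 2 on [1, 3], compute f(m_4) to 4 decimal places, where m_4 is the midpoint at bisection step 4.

-0.5176

midpoint 2: f = -6 < 0 → [2, 3]
midpoint 2.5: f = -3.875 < 0 → [2.5, 3]
midpoint 2.75: f = -1.828125 < 0 → [2.75, 3]
midpoint 2.875: f = -0.5176 < 0 → [2.875, 3]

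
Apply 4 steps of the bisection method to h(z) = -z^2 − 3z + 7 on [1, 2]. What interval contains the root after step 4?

m = 1.5, h(m) = 0.25 (+); new bracket [1.5, 2]
m = 1.75, h(m) = -1.3125 (−); new bracket [1.5, 1.75]
m = 1.625, h(m) = -0.515625 (−); new bracket [1.5, 1.625]
m = 1.5625, h(m) = -0.1289 (−); new bracket [1.5, 1.5625]

[1.5, 1.5625]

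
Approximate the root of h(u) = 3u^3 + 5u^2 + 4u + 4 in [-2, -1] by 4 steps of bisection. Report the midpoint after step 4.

midpoint -1.5: h = -0.875 < 0 → [-1.5, -1]
midpoint -1.25: h = 0.953125 > 0 → [-1.5, -1.25]
midpoint -1.375: h = 0.154297 > 0 → [-1.5, -1.375]
midpoint -1.4375: h = -0.3293 < 0 → [-1.4375, -1.375]

-1.4375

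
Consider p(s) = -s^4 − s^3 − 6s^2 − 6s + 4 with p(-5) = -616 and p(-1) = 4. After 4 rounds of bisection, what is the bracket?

[-1.5, -1.25]

m = -3, p(m) = -86 (−); new bracket [-3, -1]
m = -2, p(m) = -16 (−); new bracket [-2, -1]
m = -1.5, p(m) = -2.1875 (−); new bracket [-1.5, -1]
m = -1.25, p(m) = 1.6367 (+); new bracket [-1.5, -1.25]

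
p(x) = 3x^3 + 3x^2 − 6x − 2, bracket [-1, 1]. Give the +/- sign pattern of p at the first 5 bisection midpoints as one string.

-+-++

midpoint 0: p = -2 < 0 → [-1, 0]
midpoint -0.5: p = 1.375 > 0 → [-0.5, 0]
midpoint -0.25: p = -0.359375 < 0 → [-0.5, -0.25]
midpoint -0.375: p = 0.5137 > 0 → [-0.375, -0.25]
midpoint -0.3125: p = 0.0764 > 0 → [-0.3125, -0.25]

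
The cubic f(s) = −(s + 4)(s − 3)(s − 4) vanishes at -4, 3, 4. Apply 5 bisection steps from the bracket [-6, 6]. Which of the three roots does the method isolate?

-4

midpoint 0: f = -48 < 0 → [-6, 0]
midpoint -3: f = -42 < 0 → [-6, -3]
midpoint -4.5: f = 31.875 > 0 → [-4.5, -3]
midpoint -3.75: f = -13.0781 < 0 → [-4.5, -3.75]
midpoint -4.125: f = 7.2363 > 0 → [-4.125, -3.75]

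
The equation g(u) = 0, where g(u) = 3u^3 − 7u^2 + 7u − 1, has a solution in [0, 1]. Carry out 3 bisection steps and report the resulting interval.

g(0.5) = 1.125 > 0, so the root lies in [0, 0.5]
g(0.25) = 0.359375 > 0, so the root lies in [0, 0.25]
g(0.125) = -0.228516 < 0, so the root lies in [0.125, 0.25]

[0.125, 0.25]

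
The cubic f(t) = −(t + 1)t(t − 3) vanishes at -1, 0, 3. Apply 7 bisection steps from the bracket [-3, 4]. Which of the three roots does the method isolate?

3

t = 0.5 gives f = 1.875, positive; keep [0.5, 4]
t = 2.25 gives f = 5.484375, positive; keep [2.25, 4]
t = 3.125 gives f = -1.611328, negative; keep [2.25, 3.125]
t = 2.6875 gives f = 3.0969, positive; keep [2.6875, 3.125]
t = 2.90625 gives f = 1.0643, positive; keep [2.90625, 3.125]
t = 3.015625 gives f = -0.1892, negative; keep [2.90625, 3.015625]
t = 2.9609375 gives f = 0.4581, positive; keep [2.9609375, 3.015625]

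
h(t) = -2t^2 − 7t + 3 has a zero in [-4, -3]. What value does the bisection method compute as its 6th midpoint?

-3.890625

t = -3.5 gives h = 3, positive; keep [-4, -3.5]
t = -3.75 gives h = 1.125, positive; keep [-4, -3.75]
t = -3.875 gives h = 0.09375, positive; keep [-4, -3.875]
t = -3.9375 gives h = -0.4453, negative; keep [-3.9375, -3.875]
t = -3.90625 gives h = -0.1738, negative; keep [-3.90625, -3.875]
t = -3.890625 gives h = -0.0396, negative; keep [-3.890625, -3.875]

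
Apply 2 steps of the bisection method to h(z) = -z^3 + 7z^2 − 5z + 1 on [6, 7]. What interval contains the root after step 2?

[6, 6.25]

midpoint 6.5: h = -10.375 < 0 → [6, 6.5]
midpoint 6.25: h = -0.953125 < 0 → [6, 6.25]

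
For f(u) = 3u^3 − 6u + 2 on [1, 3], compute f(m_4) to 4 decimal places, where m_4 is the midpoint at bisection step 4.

m = 2, f(m) = 14 (+); new bracket [1, 2]
m = 1.5, f(m) = 3.125 (+); new bracket [1, 1.5]
m = 1.25, f(m) = 0.359375 (+); new bracket [1, 1.25]
m = 1.125, f(m) = -0.4785 (−); new bracket [1.125, 1.25]

-0.4785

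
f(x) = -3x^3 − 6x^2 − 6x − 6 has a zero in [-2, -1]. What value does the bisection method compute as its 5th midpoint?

-1.53125

m = -1.5, f(m) = -0.375 (−); new bracket [-2, -1.5]
m = -1.75, f(m) = 2.203125 (+); new bracket [-1.75, -1.5]
m = -1.625, f(m) = 0.779297 (+); new bracket [-1.625, -1.5]
m = -1.5625, f(m) = 0.1707 (+); new bracket [-1.5625, -1.5]
m = -1.53125, f(m) = -0.1098 (−); new bracket [-1.5625, -1.53125]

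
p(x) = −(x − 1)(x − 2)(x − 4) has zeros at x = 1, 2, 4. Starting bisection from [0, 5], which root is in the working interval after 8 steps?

p(2.5) = 1.125 > 0, so the root lies in [2.5, 5]
p(3.75) = 1.203125 > 0, so the root lies in [3.75, 5]
p(4.375) = -3.005859 < 0, so the root lies in [3.75, 4.375]
p(4.0625) = -0.3948 < 0, so the root lies in [3.75, 4.0625]
p(3.90625) = 0.5194 > 0, so the root lies in [3.90625, 4.0625]
p(3.984375) = 0.0925 > 0, so the root lies in [3.984375, 4.0625]
p(4.0234375) = -0.1434 < 0, so the root lies in [3.984375, 4.0234375]
p(4.00390625) = -0.0235 < 0, so the root lies in [3.984375, 4.00390625]

4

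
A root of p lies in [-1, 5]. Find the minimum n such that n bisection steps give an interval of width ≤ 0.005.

11

Width after n steps is 6/2^n. Need 2^n ≥ 6/0.005 = 1200.
2^10 = 1024 < 1200 ≤ 2^11 = 2048, so n = 11.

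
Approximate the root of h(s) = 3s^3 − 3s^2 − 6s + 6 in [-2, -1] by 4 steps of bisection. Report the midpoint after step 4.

midpoint -1.5: h = -1.875 < 0 → [-1.5, -1]
midpoint -1.25: h = 2.953125 > 0 → [-1.5, -1.25]
midpoint -1.375: h = 0.779297 > 0 → [-1.5, -1.375]
midpoint -1.4375: h = -0.4856 < 0 → [-1.4375, -1.375]

-1.4375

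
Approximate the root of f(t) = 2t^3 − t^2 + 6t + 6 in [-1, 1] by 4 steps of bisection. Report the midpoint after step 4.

-0.875

midpoint 0: f = 6 > 0 → [-1, 0]
midpoint -0.5: f = 2.5 > 0 → [-1, -0.5]
midpoint -0.75: f = 0.09375 > 0 → [-1, -0.75]
midpoint -0.875: f = -1.3555 < 0 → [-0.875, -0.75]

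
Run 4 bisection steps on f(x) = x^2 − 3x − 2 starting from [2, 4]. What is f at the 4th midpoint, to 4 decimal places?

0.2656

m = 3, f(m) = -2 (−); new bracket [3, 4]
m = 3.5, f(m) = -0.25 (−); new bracket [3.5, 4]
m = 3.75, f(m) = 0.8125 (+); new bracket [3.5, 3.75]
m = 3.625, f(m) = 0.2656 (+); new bracket [3.5, 3.625]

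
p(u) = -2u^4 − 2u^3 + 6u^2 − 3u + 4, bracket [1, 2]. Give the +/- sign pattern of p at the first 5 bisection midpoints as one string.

-+--+

m = 1.5, p(m) = -3.875 (−); new bracket [1, 1.5]
m = 1.25, p(m) = 0.835938 (+); new bracket [1.25, 1.5]
m = 1.375, p(m) = -1.129395 (−); new bracket [1.25, 1.375]
m = 1.3125, p(m) = -0.0586 (−); new bracket [1.25, 1.3125]
m = 1.28125, p(m) = 0.4095 (+); new bracket [1.28125, 1.3125]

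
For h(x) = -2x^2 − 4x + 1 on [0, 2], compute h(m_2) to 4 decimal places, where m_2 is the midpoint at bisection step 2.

m = 1, h(m) = -5 (−); new bracket [0, 1]
m = 0.5, h(m) = -1.5 (−); new bracket [0, 0.5]

-1.5000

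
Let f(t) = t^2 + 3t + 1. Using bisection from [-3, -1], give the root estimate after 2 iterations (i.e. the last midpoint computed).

-2.5

t = -2 gives f = -1, negative; keep [-3, -2]
t = -2.5 gives f = -0.25, negative; keep [-3, -2.5]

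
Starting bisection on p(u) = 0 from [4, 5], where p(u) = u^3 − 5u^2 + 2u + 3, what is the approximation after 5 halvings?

4.40625

m = 4.5, p(m) = 1.875 (+); new bracket [4, 4.5]
m = 4.25, p(m) = -2.046875 (−); new bracket [4.25, 4.5]
m = 4.375, p(m) = -0.212891 (−); new bracket [4.375, 4.5]
m = 4.4375, p(m) = 0.7986 (+); new bracket [4.375, 4.4375]
m = 4.40625, p(m) = 0.2848 (+); new bracket [4.375, 4.40625]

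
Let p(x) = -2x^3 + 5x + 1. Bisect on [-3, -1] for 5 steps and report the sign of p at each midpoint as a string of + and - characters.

++---

p(-2) = 7 > 0, so the root lies in [-2, -1]
p(-1.5) = 0.25 > 0, so the root lies in [-1.5, -1]
p(-1.25) = -1.34375 < 0, so the root lies in [-1.5, -1.25]
p(-1.375) = -0.6758 < 0, so the root lies in [-1.5, -1.375]
p(-1.4375) = -0.2466 < 0, so the root lies in [-1.5, -1.4375]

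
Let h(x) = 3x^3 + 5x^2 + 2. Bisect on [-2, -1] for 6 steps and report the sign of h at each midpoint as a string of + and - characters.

++-+++

x = -1.5 gives h = 3.125, positive; keep [-2, -1.5]
x = -1.75 gives h = 1.234375, positive; keep [-2, -1.75]
x = -1.875 gives h = -0.197266, negative; keep [-1.875, -1.75]
x = -1.8125 gives h = 0.5627, positive; keep [-1.875, -1.8125]
x = -1.84375 gives h = 0.1941, positive; keep [-1.875, -1.84375]
x = -1.859375 gives h = 0.0013, positive; keep [-1.875, -1.859375]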